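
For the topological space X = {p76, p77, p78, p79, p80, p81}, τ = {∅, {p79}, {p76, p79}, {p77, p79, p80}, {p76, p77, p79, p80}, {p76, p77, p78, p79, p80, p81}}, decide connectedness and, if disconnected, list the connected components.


(X, τ) is connected.

Find clopen sets (U ∈ τ with X ∖ U ∈ τ):
  U = ∅, X ∖ U = {p76, p77, p78, p79, p80, p81} — both open, so U is clopen.
  U = {p76, p77, p78, p79, p80, p81}, X ∖ U = ∅ — both open, so U is clopen.
Only trivial clopens (∅ and X) exist, so (X, τ) is connected.
Compute connected components by grouping points that agree on all clopens:
  component: {p76, p77, p78, p79, p80, p81}


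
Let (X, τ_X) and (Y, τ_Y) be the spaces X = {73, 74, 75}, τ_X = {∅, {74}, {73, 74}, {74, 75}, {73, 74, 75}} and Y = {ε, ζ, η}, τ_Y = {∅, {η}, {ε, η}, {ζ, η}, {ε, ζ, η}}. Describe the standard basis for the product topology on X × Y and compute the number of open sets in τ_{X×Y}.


Basis B = {∅ × ∅, {74} × {η}, {73, 74} × {η}, {74} × {ε, η}, {74} × {ζ, η}, {74, 75} × {η}, {73, 74, 75} × {η}, {74} × {ε, ζ, η}, {73, 74} × {ε, η}, {73, 74} × {ζ, η}, {74, 75} × {ε, η}, {74, 75} × {ζ, η}, {73, 74} × {ε, ζ, η}, {73, 74, 75} × {ε, η}, {73, 74, 75} × {ζ, η}, {74, 75} × {ε, ζ, η}, {73, 74, 75} × {ε, ζ, η}}; |τ_{X×Y}| = 48.

Enumerate products U × V with U ∈ τ_X, V ∈ τ_Y (deduplicated):
  ∅ × ∅ = {} (∅)
  {74} × {η} = {(74,η)}
  {73, 74} × {η} = {(73,η), (74,η)}
  {74} × {ε, η} = {(74,ε), (74,η)}
  {74} × {ζ, η} = {(74,ζ), (74,η)}
  {74, 75} × {η} = {(74,η), (75,η)}
  {73, 74, 75} × {η} = {(73,η), (74,η), (75,η)}
  {74} × {ε, ζ, η} = {(74,ε), (74,ζ), (74,η)}
  {73, 74} × {ε, η} = {(73,ε), (73,η), (74,ε), (74,η)}
  {73, 74} × {ζ, η} = {(73,ζ), (73,η), (74,ζ), (74,η)}
  {74, 75} × {ε, η} = {(74,ε), (74,η), (75,ε), (75,η)}
  {74, 75} × {ζ, η} = {(74,ζ), (74,η), (75,ζ), (75,η)}
  {73, 74} × {ε, ζ, η} = {(73,ε), (73,ζ), (73,η), (74,ε), (74,ζ), (74,η)}
  {73, 74, 75} × {ε, η} = {(73,ε), (73,η), (74,ε), (74,η), (75,ε), (75,η)}
  {73, 74, 75} × {ζ, η} = {(73,ζ), (73,η), (74,ζ), (74,η), (75,ζ), (75,η)}
  {74, 75} × {ε, ζ, η} = {(74,ε), (74,ζ), (74,η), (75,ε), (75,ζ), (75,η)}
  {73, 74, 75} × {ε, ζ, η} = {(73,ε), (73,ζ), (73,η), (74,ε), (74,ζ), (74,η), (75,ε), (75,ζ), (75,η)}
These 17 distinct sets form the basis B.
Close under arbitrary unions to get τ_{X×Y}; counting gives |τ_{X×Y}| = 48.


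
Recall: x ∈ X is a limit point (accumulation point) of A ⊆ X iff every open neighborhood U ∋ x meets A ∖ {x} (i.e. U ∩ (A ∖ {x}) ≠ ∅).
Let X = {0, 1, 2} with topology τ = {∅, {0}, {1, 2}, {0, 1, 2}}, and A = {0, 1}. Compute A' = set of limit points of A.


A' = {2}

For each x ∈ X, list the open sets U ∈ τ with x ∈ U, then check whether U ∩ (A ∖ {x}) ≠ ∅ for every such U.
  x = 0: open {0} ∋ x has {0} ∩ (A ∖ {0}) = ∅, so x is NOT a limit point.
  x = 1: open {1, 2} ∋ x has {1, 2} ∩ (A ∖ {1}) = ∅, so x is NOT a limit point.
  x = 2: opens ∋ x are {1, 2}, {0, 1, 2}; each meets A ∖ {2}, so x IS a limit point.
Collecting: A' = {2}.


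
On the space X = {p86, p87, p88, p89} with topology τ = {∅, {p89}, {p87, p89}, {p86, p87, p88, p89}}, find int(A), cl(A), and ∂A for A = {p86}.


int(A) = ∅, cl(A) = {p86, p88}, ∂A = {p86, p88}.

Closed sets in (X, τ) are complements of opens:
  closed(X, τ) = {∅, {p86, p88}, {p86, p87, p88}, {p86, p87, p88, p89}}.
int(A) = ⋃ {U ∈ τ : U ⊆ A}. Opens contained in A: ∅.
Taking the union of these: int(A) = ∅.
cl(A) = ⋂ {C closed : A ⊆ C}. Closed sets containing A: {p86, p88}, {p86, p87, p88}, {p86, p87, p88, p89}.
Intersecting these: cl(A) = {p86, p88}.
∂A = cl(A) ∖ int(A) = {p86, p88} ∖ ∅ = {p86, p88}.


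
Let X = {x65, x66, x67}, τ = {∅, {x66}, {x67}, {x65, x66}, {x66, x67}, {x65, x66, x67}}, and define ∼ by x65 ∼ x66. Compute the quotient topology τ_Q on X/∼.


X/∼ = {[x65=x66], [x67]}; |τ_Q| = 4.

Equivalence classes: [x65=x66], [x67].
Quotient map π: X → X/∼ sends x65 ↦ [x65=x66], x66 ↦ [x65=x66], x67 ↦ [x67].
For each subset V ⊆ X/∼, compute π^{-1}(V) ⊆ X and check whether π^{-1}(V) ∈ τ. V is open in τ_Q iff π^{-1}(V) ∈ τ.
  V = {}: π^{-1}(V) = ∅ ∈ τ ✓.
  V = {[x65=x66]}: π^{-1}(V) = {x65, x66} ∈ τ ✓.
  V = {[x67]}: π^{-1}(V) = {x67} ∈ τ ✓.
  V = {[x65=x66], [x67]}: π^{-1}(V) = {x65, x66, x67} ∈ τ ✓.
Open sets in the quotient: τ_Q = {{}, {[x65=x66]}, {[x67]}, {[x65=x66], [x67]}} (4 elements).


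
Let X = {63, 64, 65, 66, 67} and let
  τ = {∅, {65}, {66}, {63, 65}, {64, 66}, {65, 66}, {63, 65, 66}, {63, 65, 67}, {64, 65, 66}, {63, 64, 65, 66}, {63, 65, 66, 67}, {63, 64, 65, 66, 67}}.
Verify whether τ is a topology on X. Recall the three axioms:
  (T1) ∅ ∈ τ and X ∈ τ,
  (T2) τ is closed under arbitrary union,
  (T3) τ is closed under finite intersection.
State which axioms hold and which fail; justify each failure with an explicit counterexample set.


τ IS a topology on X.

Axiom (T1): ∅ ∈ τ? Yes; X ∈ τ? Yes.
Axiom (T2/T3): check pairwise unions and intersections of members of τ.
All pairwise intersections and unions checked — each lies in τ. Therefore τ satisfies (T1), (T2), (T3): it IS a topology on X.


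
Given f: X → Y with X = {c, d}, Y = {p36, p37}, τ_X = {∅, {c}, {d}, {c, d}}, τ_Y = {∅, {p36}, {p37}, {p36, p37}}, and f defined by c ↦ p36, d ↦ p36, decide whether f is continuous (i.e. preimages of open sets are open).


f IS continuous.

Compute f^{-1}(U) for each U ∈ τ_Y:
  U = ∅: f^{-1}(U) = ∅ ∈ τ_X ✓.
  U = {p36}: f^{-1}(U) = {c, d} ∈ τ_X ✓.
  U = {p37}: f^{-1}(U) = ∅ ∈ τ_X ✓.
  U = {p36, p37}: f^{-1}(U) = {c, d} ∈ τ_X ✓.
Every preimage lies in τ_X, so f IS continuous.


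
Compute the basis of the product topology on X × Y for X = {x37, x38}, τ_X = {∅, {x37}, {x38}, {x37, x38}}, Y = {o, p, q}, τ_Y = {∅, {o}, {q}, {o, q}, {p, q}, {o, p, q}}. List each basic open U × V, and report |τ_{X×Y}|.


Basis B = {∅ × ∅, {x37} × {o}, {x37} × {q}, {x38} × {o}, {x38} × {q}, {x37} × {o, q}, {x37, x38} × {o}, {x37} × {p, q}, {x37, x38} × {q}, {x38} × {o, q}, {x38} × {p, q}, {x37} × {o, p, q}, {x38} × {o, p, q}, {x37, x38} × {o, q}, {x37, x38} × {p, q}, {x37, x38} × {o, p, q}}; |τ_{X×Y}| = 36.

Enumerate products U × V with U ∈ τ_X, V ∈ τ_Y (deduplicated):
  ∅ × ∅ = {} (∅)
  {x37} × {o} = {(x37,o)}
  {x37} × {q} = {(x37,q)}
  {x38} × {o} = {(x38,o)}
  {x38} × {q} = {(x38,q)}
  {x37} × {o, q} = {(x37,o), (x37,q)}
  {x37, x38} × {o} = {(x37,o), (x38,o)}
  {x37} × {p, q} = {(x37,p), (x37,q)}
  {x37, x38} × {q} = {(x37,q), (x38,q)}
  {x38} × {o, q} = {(x38,o), (x38,q)}
  {x38} × {p, q} = {(x38,p), (x38,q)}
  {x37} × {o, p, q} = {(x37,o), (x37,p), (x37,q)}
  {x38} × {o, p, q} = {(x38,o), (x38,p), (x38,q)}
  {x37, x38} × {o, q} = {(x37,o), (x37,q), (x38,o), (x38,q)}
  {x37, x38} × {p, q} = {(x37,p), (x37,q), (x38,p), (x38,q)}
  {x37, x38} × {o, p, q} = {(x37,o), (x37,p), (x37,q), (x38,o), (x38,p), (x38,q)}
These 16 distinct sets form the basis B.
Close under arbitrary unions to get τ_{X×Y}; counting gives |τ_{X×Y}| = 36.


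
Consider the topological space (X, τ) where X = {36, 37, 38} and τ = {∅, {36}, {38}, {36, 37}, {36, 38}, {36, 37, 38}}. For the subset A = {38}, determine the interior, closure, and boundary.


int(A) = {38}, cl(A) = {38}, ∂A = ∅.

Closed sets in (X, τ) are complements of opens:
  closed(X, τ) = {∅, {37}, {38}, {36, 37}, {37, 38}, {36, 37, 38}}.
int(A) = ⋃ {U ∈ τ : U ⊆ A}. Opens contained in A: ∅, {38}.
Taking the union of these: int(A) = {38}.
cl(A) = ⋂ {C closed : A ⊆ C}. Closed sets containing A: {38}, {37, 38}, {36, 37, 38}.
Intersecting these: cl(A) = {38}.
∂A = cl(A) ∖ int(A) = {38} ∖ {38} = ∅.


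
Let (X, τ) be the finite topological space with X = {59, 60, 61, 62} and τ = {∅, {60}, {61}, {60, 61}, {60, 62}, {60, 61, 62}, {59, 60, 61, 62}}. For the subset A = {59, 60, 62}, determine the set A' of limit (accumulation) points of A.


A' = {59, 62}

For each x ∈ X, list the open sets U ∈ τ with x ∈ U, then check whether U ∩ (A ∖ {x}) ≠ ∅ for every such U.
  x = 59: opens ∋ x are {59, 60, 61, 62}; each meets A ∖ {59}, so x IS a limit point.
  x = 60: open {60} ∋ x has {60} ∩ (A ∖ {60}) = ∅, so x is NOT a limit point.
  x = 61: open {61} ∋ x has {61} ∩ (A ∖ {61}) = ∅, so x is NOT a limit point.
  x = 62: opens ∋ x are {60, 62}, {60, 61, 62}, {59, 60, 61, 62}; each meets A ∖ {62}, so x IS a limit point.
Collecting: A' = {59, 62}.


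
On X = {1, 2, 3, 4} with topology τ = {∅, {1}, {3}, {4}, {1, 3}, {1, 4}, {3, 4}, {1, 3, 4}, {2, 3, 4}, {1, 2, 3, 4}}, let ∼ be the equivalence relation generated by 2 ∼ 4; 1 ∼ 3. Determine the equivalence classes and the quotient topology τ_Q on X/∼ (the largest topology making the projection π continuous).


X/∼ = {[1=3], [2=4]}; |τ_Q| = 3.

Equivalence classes: [1=3], [2=4].
Quotient map π: X → X/∼ sends 1 ↦ [1=3], 2 ↦ [2=4], 3 ↦ [1=3], 4 ↦ [2=4].
For each subset V ⊆ X/∼, compute π^{-1}(V) ⊆ X and check whether π^{-1}(V) ∈ τ. V is open in τ_Q iff π^{-1}(V) ∈ τ.
  V = {}: π^{-1}(V) = ∅ ∈ τ ✓.
  V = {[1=3]}: π^{-1}(V) = {1, 3} ∈ τ ✓.
  V = {[2=4]}: π^{-1}(V) = {2, 4} ∉ τ ✗.
  V = {[1=3], [2=4]}: π^{-1}(V) = {1, 2, 3, 4} ∈ τ ✓.
Open sets in the quotient: τ_Q = {{}, {[1=3]}, {[1=3], [2=4]}} (3 elements).


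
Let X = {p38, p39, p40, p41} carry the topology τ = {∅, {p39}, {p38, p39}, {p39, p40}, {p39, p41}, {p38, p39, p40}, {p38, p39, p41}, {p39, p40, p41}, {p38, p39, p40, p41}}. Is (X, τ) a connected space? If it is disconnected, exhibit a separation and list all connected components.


(X, τ) is connected.

Find clopen sets (U ∈ τ with X ∖ U ∈ τ):
  U = ∅, X ∖ U = {p38, p39, p40, p41} — both open, so U is clopen.
  U = {p38, p39, p40, p41}, X ∖ U = ∅ — both open, so U is clopen.
Only trivial clopens (∅ and X) exist, so (X, τ) is connected.
Compute connected components by grouping points that agree on all clopens:
  component: {p38, p39, p40, p41}


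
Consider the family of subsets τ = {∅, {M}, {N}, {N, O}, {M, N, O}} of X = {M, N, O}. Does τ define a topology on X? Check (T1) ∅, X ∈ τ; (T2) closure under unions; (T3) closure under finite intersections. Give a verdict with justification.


τ is NOT a topology on X.

Axiom (T1): ∅ ∈ τ? Yes; X ∈ τ? Yes.
Axiom (T2/T3): check pairwise unions and intersections of members of τ.
Counterexample for (T2): {M} ∪ {N} = {M, N} ∉ τ. Therefore τ is NOT a topology.


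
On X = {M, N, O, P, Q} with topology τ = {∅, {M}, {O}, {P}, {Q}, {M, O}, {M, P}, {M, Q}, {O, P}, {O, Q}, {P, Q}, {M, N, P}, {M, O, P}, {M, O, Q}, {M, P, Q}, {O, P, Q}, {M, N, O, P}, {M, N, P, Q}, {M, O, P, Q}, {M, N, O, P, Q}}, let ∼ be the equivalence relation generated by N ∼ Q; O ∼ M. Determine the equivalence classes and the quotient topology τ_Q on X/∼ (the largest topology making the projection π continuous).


X/∼ = {[M=O], [N=Q], [P]}; |τ_Q| = 5.

Equivalence classes: [M=O], [N=Q], [P].
Quotient map π: X → X/∼ sends M ↦ [M=O], N ↦ [N=Q], O ↦ [M=O], P ↦ [P], Q ↦ [N=Q].
For each subset V ⊆ X/∼, compute π^{-1}(V) ⊆ X and check whether π^{-1}(V) ∈ τ. V is open in τ_Q iff π^{-1}(V) ∈ τ.
  V = {}: π^{-1}(V) = ∅ ∈ τ ✓.
  V = {[M=O]}: π^{-1}(V) = {M, O} ∈ τ ✓.
  V = {[N=Q]}: π^{-1}(V) = {N, Q} ∉ τ ✗.
  V = {[M=O], [N=Q]}: π^{-1}(V) = {M, N, O, Q} ∉ τ ✗.
  V = {[P]}: π^{-1}(V) = {P} ∈ τ ✓.
  V = {[M=O], [P]}: π^{-1}(V) = {M, O, P} ∈ τ ✓.
  V = {[N=Q], [P]}: π^{-1}(V) = {N, P, Q} ∉ τ ✗.
  V = {[M=O], [N=Q], [P]}: π^{-1}(V) = {M, N, O, P, Q} ∈ τ ✓.
Open sets in the quotient: τ_Q = {{}, {[M=O]}, {[P]}, {[M=O], [P]}, {[M=O], [N=Q], [P]}} (5 elements).


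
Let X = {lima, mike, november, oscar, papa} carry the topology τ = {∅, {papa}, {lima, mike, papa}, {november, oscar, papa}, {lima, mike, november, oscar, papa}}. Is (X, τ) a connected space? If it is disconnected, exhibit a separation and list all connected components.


(X, τ) is connected.

Find clopen sets (U ∈ τ with X ∖ U ∈ τ):
  U = ∅, X ∖ U = {lima, mike, november, oscar, papa} — both open, so U is clopen.
  U = {lima, mike, november, oscar, papa}, X ∖ U = ∅ — both open, so U is clopen.
Only trivial clopens (∅ and X) exist, so (X, τ) is connected.
Compute connected components by grouping points that agree on all clopens:
  component: {lima, mike, november, oscar, papa}


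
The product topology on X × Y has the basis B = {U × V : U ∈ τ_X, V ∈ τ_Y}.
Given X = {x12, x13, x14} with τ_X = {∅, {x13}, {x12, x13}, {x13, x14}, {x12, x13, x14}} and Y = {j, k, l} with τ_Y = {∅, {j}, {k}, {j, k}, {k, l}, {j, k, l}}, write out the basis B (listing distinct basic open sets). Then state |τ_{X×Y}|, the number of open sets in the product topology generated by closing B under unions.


Basis B = {∅ × ∅, {x13} × {j}, {x13} × {k}, {x12, x13} × {j}, {x12, x13} × {k}, {x13} × {j, k}, {x13, x14} × {j}, {x13} × {k, l}, {x13, x14} × {k}, {x12, x13, x14} × {j}, {x12, x13, x14} × {k}, {x13} × {j, k, l}, {x12, x13} × {j, k}, {x12, x13} × {k, l}, {x13, x14} × {j, k}, {x13, x14} × {k, l}, {x12, x13} × {j, k, l}, {x12, x13, x14} × {j, k}, {x12, x13, x14} × {k, l}, {x13, x14} × {j, k, l}, {x12, x13, x14} × {j, k, l}}; |τ_{X×Y}| = 70.

Enumerate products U × V with U ∈ τ_X, V ∈ τ_Y (deduplicated):
  ∅ × ∅ = {} (∅)
  {x13} × {j} = {(x13,j)}
  {x13} × {k} = {(x13,k)}
  {x12, x13} × {j} = {(x12,j), (x13,j)}
  {x12, x13} × {k} = {(x12,k), (x13,k)}
  {x13} × {j, k} = {(x13,j), (x13,k)}
  {x13, x14} × {j} = {(x13,j), (x14,j)}
  {x13} × {k, l} = {(x13,k), (x13,l)}
  {x13, x14} × {k} = {(x13,k), (x14,k)}
  {x12, x13, x14} × {j} = {(x12,j), (x13,j), (x14,j)}
  {x12, x13, x14} × {k} = {(x12,k), (x13,k), (x14,k)}
  {x13} × {j, k, l} = {(x13,j), (x13,k), (x13,l)}
  {x12, x13} × {j, k} = {(x12,j), (x12,k), (x13,j), (x13,k)}
  {x12, x13} × {k, l} = {(x12,k), (x12,l), (x13,k), (x13,l)}
  {x13, x14} × {j, k} = {(x13,j), (x13,k), (x14,j), (x14,k)}
  {x13, x14} × {k, l} = {(x13,k), (x13,l), (x14,k), (x14,l)}
  {x12, x13} × {j, k, l} = {(x12,j), (x12,k), (x12,l), (x13,j), (x13,k), (x13,l)}
  {x12, x13, x14} × {j, k} = {(x12,j), (x12,k), (x13,j), (x13,k), (x14,j), (x14,k)}
  {x12, x13, x14} × {k, l} = {(x12,k), (x12,l), (x13,k), (x13,l), (x14,k), (x14,l)}
  {x13, x14} × {j, k, l} = {(x13,j), (x13,k), (x13,l), (x14,j), (x14,k), (x14,l)}
  {x12, x13, x14} × {j, k, l} = {(x12,j), (x12,k), (x12,l), (x13,j), (x13,k), (x13,l), (x14,j), (x14,k), (x14,l)}
These 21 distinct sets form the basis B.
Close under arbitrary unions to get τ_{X×Y}; counting gives |τ_{X×Y}| = 70.


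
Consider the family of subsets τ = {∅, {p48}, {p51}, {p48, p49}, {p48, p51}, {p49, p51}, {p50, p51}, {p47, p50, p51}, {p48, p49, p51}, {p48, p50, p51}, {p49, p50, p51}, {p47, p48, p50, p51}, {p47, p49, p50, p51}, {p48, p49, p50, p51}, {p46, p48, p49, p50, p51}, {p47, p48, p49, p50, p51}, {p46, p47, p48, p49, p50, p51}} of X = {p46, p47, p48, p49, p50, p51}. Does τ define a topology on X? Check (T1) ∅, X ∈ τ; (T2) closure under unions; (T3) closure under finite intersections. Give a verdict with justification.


τ is NOT a topology on X.

Axiom (T1): ∅ ∈ τ? Yes; X ∈ τ? Yes.
Axiom (T2/T3): check pairwise unions and intersections of members of τ.
Counterexample for (T3): {p48, p49} ∩ {p49, p51} = {p49} ∉ τ. Therefore τ is NOT a topology.


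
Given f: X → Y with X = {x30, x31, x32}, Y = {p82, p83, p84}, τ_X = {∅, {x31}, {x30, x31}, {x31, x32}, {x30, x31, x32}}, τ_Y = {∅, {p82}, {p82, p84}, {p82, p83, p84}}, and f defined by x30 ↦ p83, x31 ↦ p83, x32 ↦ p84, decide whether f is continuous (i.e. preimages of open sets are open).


f is NOT continuous.

Compute f^{-1}(U) for each U ∈ τ_Y:
  U = ∅: f^{-1}(U) = ∅ ∈ τ_X ✓.
  U = {p82}: f^{-1}(U) = ∅ ∈ τ_X ✓.
  U = {p82, p84}: f^{-1}(U) = {x32} ∉ τ_X ✗.
  U = {p82, p83, p84}: f^{-1}(U) = {x30, x31, x32} ∈ τ_X ✓.
Found U = {p82, p84} with f^{-1}(U) = {x32} not in τ_X. Therefore f is NOT continuous.


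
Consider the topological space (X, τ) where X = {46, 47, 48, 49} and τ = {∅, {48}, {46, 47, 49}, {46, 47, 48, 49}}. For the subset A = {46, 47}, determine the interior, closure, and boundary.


int(A) = ∅, cl(A) = {46, 47, 49}, ∂A = {46, 47, 49}.

Closed sets in (X, τ) are complements of opens:
  closed(X, τ) = {∅, {48}, {46, 47, 49}, {46, 47, 48, 49}}.
int(A) = ⋃ {U ∈ τ : U ⊆ A}. Opens contained in A: ∅.
Taking the union of these: int(A) = ∅.
cl(A) = ⋂ {C closed : A ⊆ C}. Closed sets containing A: {46, 47, 49}, {46, 47, 48, 49}.
Intersecting these: cl(A) = {46, 47, 49}.
∂A = cl(A) ∖ int(A) = {46, 47, 49} ∖ ∅ = {46, 47, 49}.


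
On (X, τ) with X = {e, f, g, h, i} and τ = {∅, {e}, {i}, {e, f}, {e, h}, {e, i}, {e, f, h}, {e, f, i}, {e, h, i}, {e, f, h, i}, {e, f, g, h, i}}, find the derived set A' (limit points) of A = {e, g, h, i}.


A' = {f, g, h}

For each x ∈ X, list the open sets U ∈ τ with x ∈ U, then check whether U ∩ (A ∖ {x}) ≠ ∅ for every such U.
  x = e: open {e} ∋ x has {e} ∩ (A ∖ {e}) = ∅, so x is NOT a limit point.
  x = f: opens ∋ x are {e, f}, {e, f, h}, {e, f, i}, {e, f, h, i}, {e, f, g, h, i}; each meets A ∖ {f}, so x IS a limit point.
  x = g: opens ∋ x are {e, f, g, h, i}; each meets A ∖ {g}, so x IS a limit point.
  x = h: opens ∋ x are {e, h}, {e, f, h}, {e, h, i}, {e, f, h, i}, {e, f, g, h, i}; each meets A ∖ {h}, so x IS a limit point.
  x = i: open {i} ∋ x has {i} ∩ (A ∖ {i}) = ∅, so x is NOT a limit point.
Collecting: A' = {f, g, h}.


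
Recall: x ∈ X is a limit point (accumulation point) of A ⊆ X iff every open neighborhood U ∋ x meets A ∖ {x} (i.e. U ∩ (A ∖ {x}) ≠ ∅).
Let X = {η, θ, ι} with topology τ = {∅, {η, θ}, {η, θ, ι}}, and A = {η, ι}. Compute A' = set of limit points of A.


A' = {θ, ι}

For each x ∈ X, list the open sets U ∈ τ with x ∈ U, then check whether U ∩ (A ∖ {x}) ≠ ∅ for every such U.
  x = η: open {η, θ} ∋ x has {η, θ} ∩ (A ∖ {η}) = ∅, so x is NOT a limit point.
  x = θ: opens ∋ x are {η, θ}, {η, θ, ι}; each meets A ∖ {θ}, so x IS a limit point.
  x = ι: opens ∋ x are {η, θ, ι}; each meets A ∖ {ι}, so x IS a limit point.
Collecting: A' = {θ, ι}.


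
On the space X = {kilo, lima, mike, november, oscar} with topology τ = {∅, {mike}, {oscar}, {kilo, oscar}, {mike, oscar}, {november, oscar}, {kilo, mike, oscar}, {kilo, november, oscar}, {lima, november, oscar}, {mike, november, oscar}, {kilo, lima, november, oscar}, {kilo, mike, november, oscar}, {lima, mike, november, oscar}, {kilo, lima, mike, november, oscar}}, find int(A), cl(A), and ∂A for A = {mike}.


int(A) = {mike}, cl(A) = {mike}, ∂A = ∅.

Closed sets in (X, τ) are complements of opens:
  closed(X, τ) = {∅, {kilo}, {lima}, {mike}, {kilo, lima}, {kilo, mike}, {lima, mike}, {lima, november}, {kilo, lima, mike}, {kilo, lima, november}, {lima, mike, november}, {kilo, lima, mike, november}, {kilo, lima, november, oscar}, {kilo, lima, mike, november, oscar}}.
int(A) = ⋃ {U ∈ τ : U ⊆ A}. Opens contained in A: ∅, {mike}.
Taking the union of these: int(A) = {mike}.
cl(A) = ⋂ {C closed : A ⊆ C}. Closed sets containing A: {mike}, {kilo, mike}, {lima, mike}, {kilo, lima, mike}, {lima, mike, november}, {kilo, lima, mike, november}, {kilo, lima, mike, november, oscar}.
Intersecting these: cl(A) = {mike}.
∂A = cl(A) ∖ int(A) = {mike} ∖ {mike} = ∅.


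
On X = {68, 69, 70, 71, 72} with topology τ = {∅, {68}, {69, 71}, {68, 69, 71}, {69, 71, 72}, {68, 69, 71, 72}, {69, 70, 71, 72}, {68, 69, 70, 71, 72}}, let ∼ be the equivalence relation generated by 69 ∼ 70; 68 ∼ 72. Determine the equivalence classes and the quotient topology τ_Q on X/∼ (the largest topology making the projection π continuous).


X/∼ = {[68=72], [69=70], [71]}; |τ_Q| = 2.

Equivalence classes: [68=72], [69=70], [71].
Quotient map π: X → X/∼ sends 68 ↦ [68=72], 69 ↦ [69=70], 70 ↦ [69=70], 71 ↦ [71], 72 ↦ [68=72].
For each subset V ⊆ X/∼, compute π^{-1}(V) ⊆ X and check whether π^{-1}(V) ∈ τ. V is open in τ_Q iff π^{-1}(V) ∈ τ.
  V = {}: π^{-1}(V) = ∅ ∈ τ ✓.
  V = {[68=72]}: π^{-1}(V) = {68, 72} ∉ τ ✗.
  V = {[69=70]}: π^{-1}(V) = {69, 70} ∉ τ ✗.
  V = {[68=72], [69=70]}: π^{-1}(V) = {68, 69, 70, 72} ∉ τ ✗.
  V = {[71]}: π^{-1}(V) = {71} ∉ τ ✗.
  V = {[68=72], [71]}: π^{-1}(V) = {68, 71, 72} ∉ τ ✗.
  V = {[69=70], [71]}: π^{-1}(V) = {69, 70, 71} ∉ τ ✗.
  V = {[68=72], [69=70], [71]}: π^{-1}(V) = {68, 69, 70, 71, 72} ∈ τ ✓.
Open sets in the quotient: τ_Q = {{}, {[68=72], [69=70], [71]}} (2 elements).


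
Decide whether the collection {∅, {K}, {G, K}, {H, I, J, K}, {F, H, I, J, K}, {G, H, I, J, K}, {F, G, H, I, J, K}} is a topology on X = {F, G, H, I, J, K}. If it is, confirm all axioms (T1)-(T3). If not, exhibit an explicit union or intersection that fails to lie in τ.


τ IS a topology on X.

Axiom (T1): ∅ ∈ τ? Yes; X ∈ τ? Yes.
Axiom (T2/T3): check pairwise unions and intersections of members of τ.
All pairwise intersections and unions checked — each lies in τ. Therefore τ satisfies (T1), (T2), (T3): it IS a topology on X.


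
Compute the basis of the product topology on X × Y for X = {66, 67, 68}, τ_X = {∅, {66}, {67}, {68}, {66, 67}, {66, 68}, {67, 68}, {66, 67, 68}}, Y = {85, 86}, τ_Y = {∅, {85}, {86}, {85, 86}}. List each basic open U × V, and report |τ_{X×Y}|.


Basis B = {∅ × ∅, {66} × {85}, {66} × {86}, {67} × {85}, {67} × {86}, {68} × {85}, {68} × {86}, {66} × {85, 86}, {66, 67} × {85}, {66, 68} × {85}, {66, 67} × {86}, {66, 68} × {86}, {67} × {85, 86}, {67, 68} × {85}, {67, 68} × {86}, {68} × {85, 86}, {66, 67, 68} × {85}, {66, 67, 68} × {86}, {66, 67} × {85, 86}, {66, 68} × {85, 86}, {67, 68} × {85, 86}, {66, 67, 68} × {85, 86}}; |τ_{X×Y}| = 64.

Enumerate products U × V with U ∈ τ_X, V ∈ τ_Y (deduplicated):
  ∅ × ∅ = {} (∅)
  {66} × {85} = {(66,85)}
  {66} × {86} = {(66,86)}
  {67} × {85} = {(67,85)}
  {67} × {86} = {(67,86)}
  {68} × {85} = {(68,85)}
  {68} × {86} = {(68,86)}
  {66} × {85, 86} = {(66,85), (66,86)}
  {66, 67} × {85} = {(66,85), (67,85)}
  {66, 68} × {85} = {(66,85), (68,85)}
  {66, 67} × {86} = {(66,86), (67,86)}
  {66, 68} × {86} = {(66,86), (68,86)}
  {67} × {85, 86} = {(67,85), (67,86)}
  {67, 68} × {85} = {(67,85), (68,85)}
  {67, 68} × {86} = {(67,86), (68,86)}
  {68} × {85, 86} = {(68,85), (68,86)}
  {66, 67, 68} × {85} = {(66,85), (67,85), (68,85)}
  {66, 67, 68} × {86} = {(66,86), (67,86), (68,86)}
  {66, 67} × {85, 86} = {(66,85), (66,86), (67,85), (67,86)}
  {66, 68} × {85, 86} = {(66,85), (66,86), (68,85), (68,86)}
  {67, 68} × {85, 86} = {(67,85), (67,86), (68,85), (68,86)}
  {66, 67, 68} × {85, 86} = {(66,85), (66,86), (67,85), (67,86), (68,85), (68,86)}
These 22 distinct sets form the basis B.
Close under arbitrary unions to get τ_{X×Y}; counting gives |τ_{X×Y}| = 64.


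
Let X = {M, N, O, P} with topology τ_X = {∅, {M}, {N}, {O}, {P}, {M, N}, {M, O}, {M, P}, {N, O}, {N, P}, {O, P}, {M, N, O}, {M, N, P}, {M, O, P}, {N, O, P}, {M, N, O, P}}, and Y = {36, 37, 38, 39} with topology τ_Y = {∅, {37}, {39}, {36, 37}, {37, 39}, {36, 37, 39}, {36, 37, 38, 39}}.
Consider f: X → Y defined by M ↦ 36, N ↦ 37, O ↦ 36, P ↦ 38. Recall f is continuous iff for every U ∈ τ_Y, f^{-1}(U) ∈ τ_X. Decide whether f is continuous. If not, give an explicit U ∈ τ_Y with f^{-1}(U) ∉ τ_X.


f IS continuous.

Compute f^{-1}(U) for each U ∈ τ_Y:
  U = ∅: f^{-1}(U) = ∅ ∈ τ_X ✓.
  U = {37}: f^{-1}(U) = {N} ∈ τ_X ✓.
  U = {39}: f^{-1}(U) = ∅ ∈ τ_X ✓.
  U = {36, 37}: f^{-1}(U) = {M, N, O} ∈ τ_X ✓.
  U = {37, 39}: f^{-1}(U) = {N} ∈ τ_X ✓.
  U = {36, 37, 39}: f^{-1}(U) = {M, N, O} ∈ τ_X ✓.
  U = {36, 37, 38, 39}: f^{-1}(U) = {M, N, O, P} ∈ τ_X ✓.
Every preimage lies in τ_X, so f IS continuous.


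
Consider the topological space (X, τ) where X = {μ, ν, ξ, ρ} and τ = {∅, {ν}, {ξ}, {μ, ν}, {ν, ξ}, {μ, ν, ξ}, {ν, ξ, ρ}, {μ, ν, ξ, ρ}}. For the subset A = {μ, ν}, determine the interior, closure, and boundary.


int(A) = {μ, ν}, cl(A) = {μ, ν, ρ}, ∂A = {ρ}.

Closed sets in (X, τ) are complements of opens:
  closed(X, τ) = {∅, {μ}, {ρ}, {μ, ρ}, {ξ, ρ}, {μ, ν, ρ}, {μ, ξ, ρ}, {μ, ν, ξ, ρ}}.
int(A) = ⋃ {U ∈ τ : U ⊆ A}. Opens contained in A: ∅, {ν}, {μ, ν}.
Taking the union of these: int(A) = {μ, ν}.
cl(A) = ⋂ {C closed : A ⊆ C}. Closed sets containing A: {μ, ν, ρ}, {μ, ν, ξ, ρ}.
Intersecting these: cl(A) = {μ, ν, ρ}.
∂A = cl(A) ∖ int(A) = {μ, ν, ρ} ∖ {μ, ν} = {ρ}.


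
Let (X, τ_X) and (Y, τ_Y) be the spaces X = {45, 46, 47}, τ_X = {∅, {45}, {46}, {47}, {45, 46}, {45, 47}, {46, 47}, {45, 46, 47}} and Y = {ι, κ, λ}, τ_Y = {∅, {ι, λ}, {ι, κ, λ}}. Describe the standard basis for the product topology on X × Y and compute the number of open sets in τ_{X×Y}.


Basis B = {∅ × ∅, {45} × {ι, λ}, {46} × {ι, λ}, {47} × {ι, λ}, {45} × {ι, κ, λ}, {46} × {ι, κ, λ}, {47} × {ι, κ, λ}, {45, 46} × {ι, λ}, {45, 47} × {ι, λ}, {46, 47} × {ι, λ}, {45, 46} × {ι, κ, λ}, {45, 47} × {ι, κ, λ}, {45, 46, 47} × {ι, λ}, {46, 47} × {ι, κ, λ}, {45, 46, 47} × {ι, κ, λ}}; |τ_{X×Y}| = 27.

Enumerate products U × V with U ∈ τ_X, V ∈ τ_Y (deduplicated):
  ∅ × ∅ = {} (∅)
  {45} × {ι, λ} = {(45,ι), (45,λ)}
  {46} × {ι, λ} = {(46,ι), (46,λ)}
  {47} × {ι, λ} = {(47,ι), (47,λ)}
  {45} × {ι, κ, λ} = {(45,ι), (45,κ), (45,λ)}
  {46} × {ι, κ, λ} = {(46,ι), (46,κ), (46,λ)}
  {47} × {ι, κ, λ} = {(47,ι), (47,κ), (47,λ)}
  {45, 46} × {ι, λ} = {(45,ι), (45,λ), (46,ι), (46,λ)}
  {45, 47} × {ι, λ} = {(45,ι), (45,λ), (47,ι), (47,λ)}
  {46, 47} × {ι, λ} = {(46,ι), (46,λ), (47,ι), (47,λ)}
  {45, 46} × {ι, κ, λ} = {(45,ι), (45,κ), (45,λ), (46,ι), (46,κ), (46,λ)}
  {45, 47} × {ι, κ, λ} = {(45,ι), (45,κ), (45,λ), (47,ι), (47,κ), (47,λ)}
  {45, 46, 47} × {ι, λ} = {(45,ι), (45,λ), (46,ι), (46,λ), (47,ι), (47,λ)}
  {46, 47} × {ι, κ, λ} = {(46,ι), (46,κ), (46,λ), (47,ι), (47,κ), (47,λ)}
  {45, 46, 47} × {ι, κ, λ} = {(45,ι), (45,κ), (45,λ), (46,ι), (46,κ), (46,λ), (47,ι), (47,κ), (47,λ)}
These 15 distinct sets form the basis B.
Close under arbitrary unions to get τ_{X×Y}; counting gives |τ_{X×Y}| = 27.


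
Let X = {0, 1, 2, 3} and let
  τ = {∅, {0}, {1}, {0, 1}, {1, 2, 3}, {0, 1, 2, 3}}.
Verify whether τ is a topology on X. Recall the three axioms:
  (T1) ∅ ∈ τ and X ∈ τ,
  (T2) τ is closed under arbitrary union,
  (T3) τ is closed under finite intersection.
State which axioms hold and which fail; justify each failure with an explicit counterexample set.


τ IS a topology on X.

Axiom (T1): ∅ ∈ τ? Yes; X ∈ τ? Yes.
Axiom (T2/T3): check pairwise unions and intersections of members of τ.
All pairwise intersections and unions checked — each lies in τ. Therefore τ satisfies (T1), (T2), (T3): it IS a topology on X.


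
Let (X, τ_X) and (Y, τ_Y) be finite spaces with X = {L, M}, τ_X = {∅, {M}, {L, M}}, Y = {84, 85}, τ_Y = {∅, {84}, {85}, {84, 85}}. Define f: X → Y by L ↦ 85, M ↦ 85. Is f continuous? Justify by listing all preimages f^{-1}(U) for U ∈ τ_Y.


f IS continuous.

Compute f^{-1}(U) for each U ∈ τ_Y:
  U = ∅: f^{-1}(U) = ∅ ∈ τ_X ✓.
  U = {84}: f^{-1}(U) = ∅ ∈ τ_X ✓.
  U = {85}: f^{-1}(U) = {L, M} ∈ τ_X ✓.
  U = {84, 85}: f^{-1}(U) = {L, M} ∈ τ_X ✓.
Every preimage lies in τ_X, so f IS continuous.


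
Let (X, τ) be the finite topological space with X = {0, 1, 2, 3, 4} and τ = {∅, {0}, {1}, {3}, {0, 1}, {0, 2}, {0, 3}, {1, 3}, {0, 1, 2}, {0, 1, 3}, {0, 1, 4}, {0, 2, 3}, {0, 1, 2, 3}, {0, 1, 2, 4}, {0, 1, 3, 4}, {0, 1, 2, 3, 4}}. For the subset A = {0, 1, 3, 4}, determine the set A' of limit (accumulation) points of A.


A' = {2, 4}

For each x ∈ X, list the open sets U ∈ τ with x ∈ U, then check whether U ∩ (A ∖ {x}) ≠ ∅ for every such U.
  x = 0: open {0} ∋ x has {0} ∩ (A ∖ {0}) = ∅, so x is NOT a limit point.
  x = 1: open {1} ∋ x has {1} ∩ (A ∖ {1}) = ∅, so x is NOT a limit point.
  x = 2: opens ∋ x are {0, 2}, {0, 1, 2}, {0, 2, 3}, {0, 1, 2, 3}, {0, 1, 2, 4}, {0, 1, 2, 3, 4}; each meets A ∖ {2}, so x IS a limit point.
  x = 3: open {3} ∋ x has {3} ∩ (A ∖ {3}) = ∅, so x is NOT a limit point.
  x = 4: opens ∋ x are {0, 1, 4}, {0, 1, 2, 4}, {0, 1, 3, 4}, {0, 1, 2, 3, 4}; each meets A ∖ {4}, so x IS a limit point.
Collecting: A' = {2, 4}.


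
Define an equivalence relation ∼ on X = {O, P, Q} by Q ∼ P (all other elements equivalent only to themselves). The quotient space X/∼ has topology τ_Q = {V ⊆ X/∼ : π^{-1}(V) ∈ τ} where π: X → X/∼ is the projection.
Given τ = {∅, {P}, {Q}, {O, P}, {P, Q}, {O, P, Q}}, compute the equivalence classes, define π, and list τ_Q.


X/∼ = {[O], [P=Q]}; |τ_Q| = 3.

Equivalence classes: [O], [P=Q].
Quotient map π: X → X/∼ sends O ↦ [O], P ↦ [P=Q], Q ↦ [P=Q].
For each subset V ⊆ X/∼, compute π^{-1}(V) ⊆ X and check whether π^{-1}(V) ∈ τ. V is open in τ_Q iff π^{-1}(V) ∈ τ.
  V = {}: π^{-1}(V) = ∅ ∈ τ ✓.
  V = {[O]}: π^{-1}(V) = {O} ∉ τ ✗.
  V = {[P=Q]}: π^{-1}(V) = {P, Q} ∈ τ ✓.
  V = {[O], [P=Q]}: π^{-1}(V) = {O, P, Q} ∈ τ ✓.
Open sets in the quotient: τ_Q = {{}, {[P=Q]}, {[O], [P=Q]}} (3 elements).


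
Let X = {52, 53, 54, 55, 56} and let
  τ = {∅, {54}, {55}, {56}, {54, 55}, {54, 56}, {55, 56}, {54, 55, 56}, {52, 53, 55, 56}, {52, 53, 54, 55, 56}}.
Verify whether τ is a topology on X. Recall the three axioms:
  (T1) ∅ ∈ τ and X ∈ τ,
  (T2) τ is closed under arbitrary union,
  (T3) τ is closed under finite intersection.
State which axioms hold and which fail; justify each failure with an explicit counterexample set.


τ IS a topology on X.

Axiom (T1): ∅ ∈ τ? Yes; X ∈ τ? Yes.
Axiom (T2/T3): check pairwise unions and intersections of members of τ.
All pairwise intersections and unions checked — each lies in τ. Therefore τ satisfies (T1), (T2), (T3): it IS a topology on X.


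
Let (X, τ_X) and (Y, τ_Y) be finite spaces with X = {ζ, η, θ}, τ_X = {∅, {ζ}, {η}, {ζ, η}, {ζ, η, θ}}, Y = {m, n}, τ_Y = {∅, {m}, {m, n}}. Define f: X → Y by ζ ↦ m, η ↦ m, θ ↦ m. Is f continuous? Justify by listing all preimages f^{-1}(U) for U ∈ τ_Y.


f IS continuous.

Compute f^{-1}(U) for each U ∈ τ_Y:
  U = ∅: f^{-1}(U) = ∅ ∈ τ_X ✓.
  U = {m}: f^{-1}(U) = {ζ, η, θ} ∈ τ_X ✓.
  U = {m, n}: f^{-1}(U) = {ζ, η, θ} ∈ τ_X ✓.
Every preimage lies in τ_X, so f IS continuous.


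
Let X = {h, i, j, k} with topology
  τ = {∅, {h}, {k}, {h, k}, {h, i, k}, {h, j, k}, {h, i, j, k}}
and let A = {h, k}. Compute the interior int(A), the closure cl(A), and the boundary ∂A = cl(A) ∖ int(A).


int(A) = {h, k}, cl(A) = {h, i, j, k}, ∂A = {i, j}.

Closed sets in (X, τ) are complements of opens:
  closed(X, τ) = {∅, {i}, {j}, {i, j}, {h, i, j}, {i, j, k}, {h, i, j, k}}.
int(A) = ⋃ {U ∈ τ : U ⊆ A}. Opens contained in A: ∅, {h}, {k}, {h, k}.
Taking the union of these: int(A) = {h, k}.
cl(A) = ⋂ {C closed : A ⊆ C}. Closed sets containing A: {h, i, j, k}.
Intersecting these: cl(A) = {h, i, j, k}.
∂A = cl(A) ∖ int(A) = {h, i, j, k} ∖ {h, k} = {i, j}.


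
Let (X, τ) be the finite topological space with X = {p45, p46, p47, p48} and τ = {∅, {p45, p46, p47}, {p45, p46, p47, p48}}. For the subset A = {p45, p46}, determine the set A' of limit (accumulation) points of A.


A' = {p45, p46, p47, p48}

For each x ∈ X, list the open sets U ∈ τ with x ∈ U, then check whether U ∩ (A ∖ {x}) ≠ ∅ for every such U.
  x = p45: opens ∋ x are {p45, p46, p47}, {p45, p46, p47, p48}; each meets A ∖ {p45}, so x IS a limit point.
  x = p46: opens ∋ x are {p45, p46, p47}, {p45, p46, p47, p48}; each meets A ∖ {p46}, so x IS a limit point.
  x = p47: opens ∋ x are {p45, p46, p47}, {p45, p46, p47, p48}; each meets A ∖ {p47}, so x IS a limit point.
  x = p48: opens ∋ x are {p45, p46, p47, p48}; each meets A ∖ {p48}, so x IS a limit point.
Collecting: A' = {p45, p46, p47, p48}.


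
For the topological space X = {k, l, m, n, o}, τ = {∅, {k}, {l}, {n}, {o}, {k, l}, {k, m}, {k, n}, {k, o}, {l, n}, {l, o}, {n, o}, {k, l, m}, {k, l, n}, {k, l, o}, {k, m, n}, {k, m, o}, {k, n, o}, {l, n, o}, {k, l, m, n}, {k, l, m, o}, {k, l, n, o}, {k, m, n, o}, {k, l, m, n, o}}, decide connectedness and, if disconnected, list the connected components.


(X, τ) is disconnected; components = [{l}, {n}, {o}, {k, m}].

Find clopen sets (U ∈ τ with X ∖ U ∈ τ):
  U = ∅, X ∖ U = {k, l, m, n, o} — both open, so U is clopen.
  U = {l}, X ∖ U = {k, m, n, o} — both open, so U is clopen.
  U = {n}, X ∖ U = {k, l, m, o} — both open, so U is clopen.
  U = {o}, X ∖ U = {k, l, m, n} — both open, so U is clopen.
  U = {k, m}, X ∖ U = {l, n, o} — both open, so U is clopen.
  U = {l, n}, X ∖ U = {k, m, o} — both open, so U is clopen.
  U = {l, o}, X ∖ U = {k, m, n} — both open, so U is clopen.
  U = {n, o}, X ∖ U = {k, l, m} — both open, so U is clopen.
  U = {k, l, m}, X ∖ U = {n, o} — both open, so U is clopen.
  U = {k, m, n}, X ∖ U = {l, o} — both open, so U is clopen.
  U = {k, m, o}, X ∖ U = {l, n} — both open, so U is clopen.
  U = {l, n, o}, X ∖ U = {k, m} — both open, so U is clopen.
  U = {k, l, m, n}, X ∖ U = {o} — both open, so U is clopen.
  U = {k, l, m, o}, X ∖ U = {n} — both open, so U is clopen.
  U = {k, m, n, o}, X ∖ U = {l} — both open, so U is clopen.
  U = {k, l, m, n, o}, X ∖ U = ∅ — both open, so U is clopen.
Nontrivial clopen(s) exist: e.g. {k, m, n}. So (X, τ) is disconnected.
Compute connected components by grouping points that agree on all clopens:
  component: {l}
  component: {n}
  component: {o}
  component: {k, m}


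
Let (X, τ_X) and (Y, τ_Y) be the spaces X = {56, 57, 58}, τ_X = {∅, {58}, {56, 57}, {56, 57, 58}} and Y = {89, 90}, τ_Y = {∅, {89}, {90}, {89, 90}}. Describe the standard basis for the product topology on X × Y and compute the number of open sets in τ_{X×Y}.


Basis B = {∅ × ∅, {58} × {89}, {58} × {90}, {56, 57} × {89}, {56, 57} × {90}, {58} × {89, 90}, {56, 57, 58} × {89}, {56, 57, 58} × {90}, {56, 57} × {89, 90}, {56, 57, 58} × {89, 90}}; |τ_{X×Y}| = 16.

Enumerate products U × V with U ∈ τ_X, V ∈ τ_Y (deduplicated):
  ∅ × ∅ = {} (∅)
  {58} × {89} = {(58,89)}
  {58} × {90} = {(58,90)}
  {56, 57} × {89} = {(56,89), (57,89)}
  {56, 57} × {90} = {(56,90), (57,90)}
  {58} × {89, 90} = {(58,89), (58,90)}
  {56, 57, 58} × {89} = {(56,89), (57,89), (58,89)}
  {56, 57, 58} × {90} = {(56,90), (57,90), (58,90)}
  {56, 57} × {89, 90} = {(56,89), (56,90), (57,89), (57,90)}
  {56, 57, 58} × {89, 90} = {(56,89), (56,90), (57,89), (57,90), (58,89), (58,90)}
These 10 distinct sets form the basis B.
Close under arbitrary unions to get τ_{X×Y}; counting gives |τ_{X×Y}| = 16.


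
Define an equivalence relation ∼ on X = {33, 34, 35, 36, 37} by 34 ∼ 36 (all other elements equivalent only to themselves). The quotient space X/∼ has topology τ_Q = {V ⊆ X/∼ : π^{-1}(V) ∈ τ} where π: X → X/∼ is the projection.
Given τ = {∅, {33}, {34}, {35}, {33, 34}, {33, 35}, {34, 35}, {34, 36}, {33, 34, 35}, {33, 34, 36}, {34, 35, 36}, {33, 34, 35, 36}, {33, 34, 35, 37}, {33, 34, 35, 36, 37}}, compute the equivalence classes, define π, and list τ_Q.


X/∼ = {[33], [34=36], [35], [37]}; |τ_Q| = 9.

Equivalence classes: [33], [34=36], [35], [37].
Quotient map π: X → X/∼ sends 33 ↦ [33], 34 ↦ [34=36], 35 ↦ [35], 36 ↦ [34=36], 37 ↦ [37].
For each subset V ⊆ X/∼, compute π^{-1}(V) ⊆ X and check whether π^{-1}(V) ∈ τ. V is open in τ_Q iff π^{-1}(V) ∈ τ.
  V = {}: π^{-1}(V) = ∅ ∈ τ ✓.
  V = {[33]}: π^{-1}(V) = {33} ∈ τ ✓.
  V = {[34=36]}: π^{-1}(V) = {34, 36} ∈ τ ✓.
  V = {[33], [34=36]}: π^{-1}(V) = {33, 34, 36} ∈ τ ✓.
  V = {[35]}: π^{-1}(V) = {35} ∈ τ ✓.
  V = {[33], [35]}: π^{-1}(V) = {33, 35} ∈ τ ✓.
  V = {[34=36], [35]}: π^{-1}(V) = {34, 35, 36} ∈ τ ✓.
  V = {[33], [34=36], [35]}: π^{-1}(V) = {33, 34, 35, 36} ∈ τ ✓.
  V = {[37]}: π^{-1}(V) = {37} ∉ τ ✗.
  V = {[33], [37]}: π^{-1}(V) = {33, 37} ∉ τ ✗.
  V = {[34=36], [37]}: π^{-1}(V) = {34, 36, 37} ∉ τ ✗.
  V = {[33], [34=36], [37]}: π^{-1}(V) = {33, 34, 36, 37} ∉ τ ✗.
  V = {[35], [37]}: π^{-1}(V) = {35, 37} ∉ τ ✗.
  V = {[33], [35], [37]}: π^{-1}(V) = {33, 35, 37} ∉ τ ✗.
  V = {[34=36], [35], [37]}: π^{-1}(V) = {34, 35, 36, 37} ∉ τ ✗.
  V = {[33], [34=36], [35], [37]}: π^{-1}(V) = {33, 34, 35, 36, 37} ∈ τ ✓.
Open sets in the quotient: τ_Q = {{}, {[33]}, {[34=36]}, {[33], [34=36]}, {[35]}, {[33], [35]}, {[34=36], [35]}, {[33], [34=36], [35]}, {[33], [34=36], [35], [37]}} (9 elements).


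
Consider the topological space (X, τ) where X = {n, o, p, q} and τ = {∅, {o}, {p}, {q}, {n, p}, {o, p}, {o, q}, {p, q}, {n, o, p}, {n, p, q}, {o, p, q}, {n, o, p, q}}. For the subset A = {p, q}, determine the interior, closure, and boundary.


int(A) = {p, q}, cl(A) = {n, p, q}, ∂A = {n}.

Closed sets in (X, τ) are complements of opens:
  closed(X, τ) = {∅, {n}, {o}, {q}, {n, o}, {n, p}, {n, q}, {o, q}, {n, o, p}, {n, o, q}, {n, p, q}, {n, o, p, q}}.
int(A) = ⋃ {U ∈ τ : U ⊆ A}. Opens contained in A: ∅, {p}, {q}, {p, q}.
Taking the union of these: int(A) = {p, q}.
cl(A) = ⋂ {C closed : A ⊆ C}. Closed sets containing A: {n, p, q}, {n, o, p, q}.
Intersecting these: cl(A) = {n, p, q}.
∂A = cl(A) ∖ int(A) = {n, p, q} ∖ {p, q} = {n}.


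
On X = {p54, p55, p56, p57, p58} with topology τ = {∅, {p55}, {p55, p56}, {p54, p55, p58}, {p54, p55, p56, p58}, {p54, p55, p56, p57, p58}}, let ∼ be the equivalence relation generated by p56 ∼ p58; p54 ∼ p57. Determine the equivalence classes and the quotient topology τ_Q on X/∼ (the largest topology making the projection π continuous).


X/∼ = {[p54=p57], [p55], [p56=p58]}; |τ_Q| = 3.

Equivalence classes: [p54=p57], [p55], [p56=p58].
Quotient map π: X → X/∼ sends p54 ↦ [p54=p57], p55 ↦ [p55], p56 ↦ [p56=p58], p57 ↦ [p54=p57], p58 ↦ [p56=p58].
For each subset V ⊆ X/∼, compute π^{-1}(V) ⊆ X and check whether π^{-1}(V) ∈ τ. V is open in τ_Q iff π^{-1}(V) ∈ τ.
  V = {}: π^{-1}(V) = ∅ ∈ τ ✓.
  V = {[p54=p57]}: π^{-1}(V) = {p54, p57} ∉ τ ✗.
  V = {[p55]}: π^{-1}(V) = {p55} ∈ τ ✓.
  V = {[p54=p57], [p55]}: π^{-1}(V) = {p54, p55, p57} ∉ τ ✗.
  V = {[p56=p58]}: π^{-1}(V) = {p56, p58} ∉ τ ✗.
  V = {[p54=p57], [p56=p58]}: π^{-1}(V) = {p54, p56, p57, p58} ∉ τ ✗.
  V = {[p55], [p56=p58]}: π^{-1}(V) = {p55, p56, p58} ∉ τ ✗.
  V = {[p54=p57], [p55], [p56=p58]}: π^{-1}(V) = {p54, p55, p56, p57, p58} ∈ τ ✓.
Open sets in the quotient: τ_Q = {{}, {[p55]}, {[p54=p57], [p55], [p56=p58]}} (3 elements).


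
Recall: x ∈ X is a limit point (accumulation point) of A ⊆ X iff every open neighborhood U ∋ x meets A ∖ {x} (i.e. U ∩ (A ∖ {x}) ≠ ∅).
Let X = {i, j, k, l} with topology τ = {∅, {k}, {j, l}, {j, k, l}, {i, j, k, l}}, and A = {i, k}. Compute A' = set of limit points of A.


A' = {i}

For each x ∈ X, list the open sets U ∈ τ with x ∈ U, then check whether U ∩ (A ∖ {x}) ≠ ∅ for every such U.
  x = i: opens ∋ x are {i, j, k, l}; each meets A ∖ {i}, so x IS a limit point.
  x = j: open {j, l} ∋ x has {j, l} ∩ (A ∖ {j}) = ∅, so x is NOT a limit point.
  x = k: open {k} ∋ x has {k} ∩ (A ∖ {k}) = ∅, so x is NOT a limit point.
  x = l: open {j, l} ∋ x has {j, l} ∩ (A ∖ {l}) = ∅, so x is NOT a limit point.
Collecting: A' = {i}.
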